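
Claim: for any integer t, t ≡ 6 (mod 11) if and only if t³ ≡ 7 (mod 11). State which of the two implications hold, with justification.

(⟹) Suppose t ≡ 6 (mod 11). Write t = 11j + 6. Then (11j + 6)³ = 1331j³ + 2178j² + 1188j + 216 = 11(121j³ + 198j² + 108j + 19) + 7, so t³ ≡ 7 (mod 11).

(⟸) Conversely, suppose t³ ≡ 7 (mod 11). The only residue r in {0, …, 10} with r³ ≡ 7 (mod 11) is r = 6, so t ≡ 6 (mod 11).

Both directions hold; the statement is true.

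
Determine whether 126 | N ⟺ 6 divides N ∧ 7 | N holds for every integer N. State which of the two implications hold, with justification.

(⇒) If 126 ∣ N, write N = 126q. Since 126 = 21·6, N = 6·(21q), so 6 ∣ N; and since 126 = 18·7, N = 7·(18q), so 7 ∣ N.

(⇐) This fails: take N = 42. Both 6 ∣ 42 and 7 ∣ 42, yet 42 is not a multiple of 126 (since 42 = 0·126 + 42), so 126 ∤ 42.

Not equivalent: only (⇒) holds.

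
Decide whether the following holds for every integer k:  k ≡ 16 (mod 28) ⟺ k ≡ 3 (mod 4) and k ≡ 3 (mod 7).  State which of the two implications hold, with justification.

Neither implication holds.

Forward direction. This fails: k = 16 gives 16 ≡ 16 (mod 28) but 16 ≡ 0 (mod 4), so the conjunction on the right does not hold.

Converse. This fails: k = 3 satisfies both congruences on the right (3 ≡ 3 mod 4 and 3 ≡ 3 mod 7) yet 3 ≡ 3 (mod 28), not 16.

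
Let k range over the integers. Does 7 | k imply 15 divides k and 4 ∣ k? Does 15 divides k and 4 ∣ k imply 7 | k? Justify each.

Neither implication holds.

Forward direction. This fails: take k = 7. Certainly 7 ∣ 7, but 15 ∤ 7.

Converse. This fails: take k = 60. Both 15 ∣ 60 and 4 ∣ 60, yet 60 is not a multiple of 7 (since 60 = 8·7 + 4), so 7 ∤ 60.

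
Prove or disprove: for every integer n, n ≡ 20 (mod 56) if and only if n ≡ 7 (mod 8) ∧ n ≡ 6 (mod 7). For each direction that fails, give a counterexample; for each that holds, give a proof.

Neither implication holds.

[⇒] This fails: n = 20 gives 20 ≡ 20 (mod 56) but 20 ≡ 4 (mod 8), so the conjunction on the right does not hold.

[⇐] This fails: n = 55 satisfies both congruences on the right (55 ≡ 7 mod 8 and 55 ≡ 6 mod 7) yet 55 ≡ 55 (mod 56), not 20.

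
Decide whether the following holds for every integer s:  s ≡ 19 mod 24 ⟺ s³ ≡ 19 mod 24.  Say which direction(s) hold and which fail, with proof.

(⇒) Suppose s ≡ 19 mod 24. Write s = 24j + 19. Then (24j + 19)³ = 13824j³ + 32832j² + 25992j + 6859 = 24(576j³ + 1368j² + 1083j + 285) + 19, so s³ ≡ 19 (mod 24).

(⇐) Conversely, suppose s³ ≡ 19 (mod 24). The only residue r in {0, …, 23} with r³ ≡ 19 (mod 24) is r = 19, so s ≡ 19 (mod 24).

Both directions hold; the statement is true.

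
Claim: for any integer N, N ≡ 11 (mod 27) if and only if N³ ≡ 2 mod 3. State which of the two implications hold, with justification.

(⟹) Suppose N ≡ 11 (mod 27). Then N³ ≡ 11³ = 1331 (mod 27), and since 3 ∣ 27, also N³ ≡ 2 (mod 3).

(⟸) This fails: take N = 2. Then 2³ = 8 ≡ 2 (mod 3), yet 2 ≡ 2 (mod 27), not 11.

The forward direction holds; the converse fails.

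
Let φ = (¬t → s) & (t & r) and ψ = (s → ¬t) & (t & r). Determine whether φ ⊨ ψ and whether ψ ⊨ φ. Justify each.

Only the converse holds.

[⇒] This fails. Under r = T, t = T, s = T, the left side is true but the right side is false.

[⇐] Assume the antecedent. If r is true, the antecedent forces (r = T, t = T, s = F), and (¬t → s) & (t & r) holds there. If r is false, the antecedent cannot hold. Either way (¬t → s) & (t & r) holds.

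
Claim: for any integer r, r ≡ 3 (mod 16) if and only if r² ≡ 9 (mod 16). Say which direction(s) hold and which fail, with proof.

Only the forward direction holds.

(⇒) Suppose r ≡ 3 (mod 16). Write r = 16j + 3. Then (16j + 3)² = 256j² + 96j + 9 = 16(16j² + 6j) + 9, so r² ≡ 9 (mod 16).

(⇐) This fails: take r = 5. Then 5² = 25 ≡ 9 (mod 16), yet 5 ≡ 5 (mod 16), not 3.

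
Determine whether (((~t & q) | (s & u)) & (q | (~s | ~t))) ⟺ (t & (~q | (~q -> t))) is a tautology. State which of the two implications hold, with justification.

Neither implication holds.

[⇒] This fails. Under u = T, s = T, q = F, t = F, the left side is true but the right side is false.

[⇐] This fails. Under u = F, s = F, q = F, t = T, the left side is false but the right side is true.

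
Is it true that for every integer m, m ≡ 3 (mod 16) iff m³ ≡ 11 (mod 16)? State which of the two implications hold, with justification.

Both directions hold; the statement is true.

Converse. Suppose m³ ≡ 11 (mod 16). The only residue r in {0, …, 15} with r³ ≡ 11 (mod 16) is r = 3, so m ≡ 3 (mod 16).

Forward direction. Suppose m ≡ 3 (mod 16). Write m = 16j + 3. Then (16j + 3)³ = 4096j³ + 2304j² + 432j + 27 = 16(256j³ + 144j² + 27j + 1) + 11, so m³ ≡ 11 (mod 16).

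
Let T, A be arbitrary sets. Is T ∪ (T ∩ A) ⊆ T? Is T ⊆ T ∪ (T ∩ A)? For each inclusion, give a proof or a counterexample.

Reverse inclusion. Let x ∈ T. Then either x ∈ T and x ∉ A; or x ∈ T ∩ A. In each case x ∈ T ∪ (T ∩ A), so T ⊆ T ∪ (T ∩ A).

Forward inclusion. Let x ∈ T ∪ (T ∩ A). Then either x ∈ T and x ∉ A; or x ∈ T ∩ A. In each case x ∈ T, so T ∪ (T ∩ A) ⊆ T.

The two sets are equal.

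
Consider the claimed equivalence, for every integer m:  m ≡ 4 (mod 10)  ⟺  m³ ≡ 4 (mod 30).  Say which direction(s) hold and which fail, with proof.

Forward direction. This fails: take m = 14. Then 14 ≡ 4 (mod 10), but 14³ = 2744 ≡ 14 (mod 30), not 4.

Converse. The residues r modulo 30 with r³ ≡ 4 (mod 30) are exactly {4}, and each is ≡ 4 (mod 10).

The forward direction fails; the converse holds.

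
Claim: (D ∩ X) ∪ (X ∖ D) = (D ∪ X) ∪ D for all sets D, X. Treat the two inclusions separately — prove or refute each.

(⊆) Let x ∈ (D ∩ X) ∪ (X ∖ D). Then either x ∈ X and x ∉ D; or x ∈ D ∩ X. In each case x ∈ (D ∪ X) ∪ D, so (D ∩ X) ∪ (X ∖ D) ⊆ (D ∪ X) ∪ D.

(⊇) This inclusion fails. Take D = {1}, X = ∅; then 1 ∈ (D ∪ X) ∪ D but 1 ∉ (D ∩ X) ∪ (X ∖ D).

The sets are not equal: only the forward inclusion holds.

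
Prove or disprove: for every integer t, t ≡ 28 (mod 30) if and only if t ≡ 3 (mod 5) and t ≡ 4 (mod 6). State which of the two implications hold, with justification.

Equivalent; both directions hold.

(←) If t ≡ 3 (mod 5) and t ≡ 4 (mod 6), then by the Chinese remainder theorem t ≡ 28 (mod 30). This is exactly t ≡ 28 (mod 30).

(→) Suppose t ≡ 28 (mod 30); write t = 30j + 28. Since 5 ∣ 30, reducing mod 5 gives t ≡ 28 ≡ 3 (mod 5); since 6 ∣ 30, reducing mod 6 gives t ≡ 28 ≡ 4 (mod 6).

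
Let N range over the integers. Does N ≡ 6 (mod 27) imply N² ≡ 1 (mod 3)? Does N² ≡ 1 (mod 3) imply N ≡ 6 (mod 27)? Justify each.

(⇒) This fails: take N = 6. Then 6 ≡ 6 (mod 27), but 6² = 36 ≡ 0 (mod 3), not 1.

(⇐) This fails: take N = 1. Then 1² = 1 ≡ 1 (mod 3), yet 1 ≡ 1 (mod 27), not 6.

Both directions fail.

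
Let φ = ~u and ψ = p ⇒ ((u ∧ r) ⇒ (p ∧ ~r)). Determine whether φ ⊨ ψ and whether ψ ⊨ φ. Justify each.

(→) Assume the antecedent. If r is true, the antecedent forces (r = T, p = F, u = F) or (r = T, p = T, u = F), and p ⇒ ((u ∧ r) ⇒ (p ∧ ~r)) holds there. If r is false, p ⇒ ((u ∧ r) ⇒ (p ∧ ~r)) reduces to true regardless of the other variables. Either way p ⇒ ((u ∧ r) ⇒ (p ∧ ~r)) holds.

(←) This fails. Under r = F, p = F, u = T, the left side is false but the right side is true.

(⇒) holds; (⇐) fails.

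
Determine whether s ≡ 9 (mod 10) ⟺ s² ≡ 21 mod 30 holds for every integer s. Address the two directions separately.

Neither direction holds.

Forward direction. This fails: take s = 19. Then 19 ≡ 9 (mod 10), but 19² = 361 ≡ 1 (mod 30), not 21.

Converse. This fails: take s = 21. Then 21² = 441 ≡ 21 (mod 30), yet 21 ≡ 1 (mod 10), not 9.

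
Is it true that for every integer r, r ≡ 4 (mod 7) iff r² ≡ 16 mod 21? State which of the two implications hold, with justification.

Forward direction. This fails: take r = 18. Then 18 ≡ 4 (mod 7), but 18² = 324 ≡ 9 (mod 21), not 16.

Converse. This fails: take r = 10. Then 10² = 100 ≡ 16 (mod 21), yet 10 ≡ 3 (mod 7), not 4.

(⇒) fails and (⇐) fails.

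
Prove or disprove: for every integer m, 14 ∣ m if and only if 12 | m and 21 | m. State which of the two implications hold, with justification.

The forward direction fails; the converse holds.

Converse. Suppose 12 ∣ m and 21 ∣ m. Any common multiple of 12 and 21 is a multiple of their lcm; here lcm(12, 21) = 12·21/gcd(12, 21) = 252/3 = 84, so 84 ∣ m. Since 14 ∣ 84, it follows that 14 ∣ m.

Forward direction. This fails: take m = 14. Certainly 14 ∣ 14, but 12 ∤ 14.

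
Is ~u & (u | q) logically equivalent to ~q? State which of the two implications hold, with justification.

(⟹) This fails. Under q = T, u = F, the left side is true but the right side is false.

(⟸) This fails. Under q = F, u = F, the left side is false but the right side is true.

Neither implication holds.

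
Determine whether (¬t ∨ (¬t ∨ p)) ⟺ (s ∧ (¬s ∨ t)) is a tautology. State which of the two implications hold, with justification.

(⇒) fails and (⇐) fails.

[⇒] This fails. Under s = F, t = F, p = F, the left side is true but the right side is false.

[⇐] This fails. Under s = T, t = T, p = F, the left side is false but the right side is true.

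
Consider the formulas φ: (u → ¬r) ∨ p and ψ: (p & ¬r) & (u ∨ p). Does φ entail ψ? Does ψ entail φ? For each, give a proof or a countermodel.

Only the converse holds.

(⇒) This fails. Under r = F, u = F, p = F, the left side is true but the right side is false.

(⇐) Assume the antecedent. If r is true, the antecedent cannot hold. If r is false, (u → ¬r) ∨ p reduces to true regardless of the other variables. Either way (u → ¬r) ∨ p holds.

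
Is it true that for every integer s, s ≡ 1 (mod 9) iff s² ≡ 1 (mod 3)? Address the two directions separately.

(⇒) holds; (⇐) fails.

[⇐] This fails: take s = 2. Then 2² = 4 ≡ 1 (mod 3), yet 2 ≡ 2 (mod 9), not 1.

[⇒] Suppose s ≡ 1 (mod 9). Then s² ≡ 1² = 1 (mod 9), and since 3 ∣ 9, also s² ≡ 1 (mod 3).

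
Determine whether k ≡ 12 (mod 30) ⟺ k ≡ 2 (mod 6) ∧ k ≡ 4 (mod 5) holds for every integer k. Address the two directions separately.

(⟹) This fails: k = 12 gives 12 ≡ 12 (mod 30) but 12 ≡ 0 (mod 6), so the conjunction on the right does not hold.

(⟸) This fails: k = 14 satisfies both congruences on the right (14 ≡ 2 mod 6 and 14 ≡ 4 mod 5) yet 14 ≡ 14 (mod 30), not 12.

Both directions fail.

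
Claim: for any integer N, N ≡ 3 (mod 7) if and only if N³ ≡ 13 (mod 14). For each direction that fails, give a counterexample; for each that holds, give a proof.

[⇒] This fails: take N = 10. Then 10 ≡ 3 (mod 7), but 10³ = 1000 ≡ 6 (mod 14), not 13.

[⇐] This fails: take N = 5. Then 5³ = 125 ≡ 13 (mod 14), yet 5 ≡ 5 (mod 7), not 3.

Both directions fail.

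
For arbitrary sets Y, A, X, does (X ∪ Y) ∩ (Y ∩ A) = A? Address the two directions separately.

(⊆) Let x ∈ (X ∪ Y) ∩ (Y ∩ A). Then either x ∈ Y ∩ A and x ∉ X; or x ∈ Y ∩ A ∩ X. In each case x ∈ A, so (X ∪ Y) ∩ (Y ∩ A) ⊆ A.

(⊇) This inclusion fails. Take Y = ∅, A = {1}, X = ∅; then 1 ∈ A but 1 ∉ (X ∪ Y) ∩ (Y ∩ A).

(⊆) holds; (⊇) fails.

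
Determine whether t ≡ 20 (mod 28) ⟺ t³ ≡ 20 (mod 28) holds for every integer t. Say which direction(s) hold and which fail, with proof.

(⇒) holds; (⇐) fails.

[⇐] This fails: take t = 6. Then 6³ = 216 ≡ 20 (mod 28), yet 6 ≡ 6 (mod 28), not 20.

[⇒] Suppose t ≡ 20 (mod 28). Write t = 28j + 20. Then (28j + 20)³ = 21952j³ + 47040j² + 33600j + 8000 = 28(784j³ + 1680j² + 1200j + 285) + 20, so t³ ≡ 20 (mod 28).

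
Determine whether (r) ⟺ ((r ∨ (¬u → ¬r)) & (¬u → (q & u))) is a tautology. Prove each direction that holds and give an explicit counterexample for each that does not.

(→) This fails. Under u = F, r = T, q = F, the left side is true but the right side is false.

(←) This fails. Under u = T, r = F, q = F, the left side is false but the right side is true.

Neither direction holds.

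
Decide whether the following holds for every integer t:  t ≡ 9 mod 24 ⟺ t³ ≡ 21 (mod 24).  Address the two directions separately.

(⇒) This fails: take t = 9. Then 9 ≡ 9 (mod 24), but 9³ = 729 ≡ 9 (mod 24), not 21.

(⇐) This fails: take t = 21. Then 21³ = 9261 ≡ 21 (mod 24), yet 21 ≡ 21 (mod 24), not 9.

(⇒) fails and (⇐) fails.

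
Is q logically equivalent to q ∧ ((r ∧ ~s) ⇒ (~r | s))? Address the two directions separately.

Not equivalent: only (⇐) holds.

(⟹) This fails. Under s = F, q = T, r = T, the left side is true but the right side is false.

(⟸) Assume the antecedent. If s is true, the antecedent forces (s = T, q = T, r = F) or (s = T, q = T, r = T), and q holds there. If s is false, the antecedent forces (s = F, q = T, r = F), and q holds there. Either way q holds.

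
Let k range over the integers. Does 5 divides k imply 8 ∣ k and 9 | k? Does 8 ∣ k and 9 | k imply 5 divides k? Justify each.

Neither direction holds.

(⟹) This fails: take k = 5. Certainly 5 ∣ 5, but 8 ∤ 5.

(⟸) This fails: take k = 72. Both 8 ∣ 72 and 9 ∣ 72, yet 72 is not a multiple of 5 (since 72 = 14·5 + 2), so 5 ∤ 72.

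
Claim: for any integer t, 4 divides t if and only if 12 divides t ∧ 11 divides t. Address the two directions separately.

[⇒] This fails: take t = 4. Certainly 4 ∣ 4, but 12 ∤ 4.

[⇐] Suppose 12 ∣ t and 11 ∣ t. Any common multiple of 12 and 11 is a multiple of their lcm; here gcd(12, 11) = 1, so lcm(12, 11) = 12·11 = 132, so 132 ∣ t. Since 4 ∣ 132, it follows that 4 ∣ t.

Only the reverse direction holds.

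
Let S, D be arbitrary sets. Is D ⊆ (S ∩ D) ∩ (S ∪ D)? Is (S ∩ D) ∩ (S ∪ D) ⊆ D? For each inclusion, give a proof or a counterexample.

(⊆) fails; (⊇) holds.

(⊆) This inclusion fails. Take S = ∅, D = {1}; then 1 ∈ D but 1 ∉ (S ∩ D) ∩ (S ∪ D).

(⊇) Let x ∈ (S ∩ D) ∩ (S ∪ D). Then x ∈ S ∩ D, from which x ∈ D.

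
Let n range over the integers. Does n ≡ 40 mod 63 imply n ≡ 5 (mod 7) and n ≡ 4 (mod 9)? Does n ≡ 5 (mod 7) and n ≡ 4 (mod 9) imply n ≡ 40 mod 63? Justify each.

Equivalent; both directions hold.

[⇒] Suppose n ≡ 40 (mod 63); write n = 63j + 40. Since 7 ∣ 63, reducing mod 7 gives n ≡ 40 ≡ 5 (mod 7); since 9 ∣ 63, reducing mod 9 gives n ≡ 40 ≡ 4 (mod 9).

[⇐] Conversely, if n ≡ 5 (mod 7) and n ≡ 4 (mod 9), then by the Chinese remainder theorem n ≡ 40 (mod 63). This is exactly n ≡ 40 (mod 63).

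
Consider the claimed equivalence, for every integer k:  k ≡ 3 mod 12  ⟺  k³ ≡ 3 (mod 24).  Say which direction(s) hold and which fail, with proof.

The forward direction fails; the converse holds.

[⇒] This fails: take k = 15. Then 15 ≡ 3 (mod 12), but 15³ = 3375 ≡ 15 (mod 24), not 3.

[⇐] Conversely, the residues r modulo 24 with r³ ≡ 3 (mod 24) are exactly {3}, and each is ≡ 3 (mod 12).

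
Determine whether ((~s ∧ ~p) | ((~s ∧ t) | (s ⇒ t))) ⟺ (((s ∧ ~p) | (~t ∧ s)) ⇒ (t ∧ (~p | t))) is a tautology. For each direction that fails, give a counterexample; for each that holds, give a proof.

Equivalent; both directions hold.

(⟸) Assume the antecedent. If t is true, the consequent reduces to true regardless of the other variables. If t is false, the antecedent forces (t = F, s = F, p = F) or (t = F, s = F, p = T), and the consequent holds there. Either way the consequent holds.

(⟹) Assume the antecedent. If t is true, the consequent reduces to true regardless of the other variables. If t is false, the antecedent forces (t = F, s = F, p = F) or (t = F, s = F, p = T), and the consequent holds there. Either way the consequent holds.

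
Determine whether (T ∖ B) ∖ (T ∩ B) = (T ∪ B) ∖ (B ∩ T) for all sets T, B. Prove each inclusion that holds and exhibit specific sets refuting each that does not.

(⊆) Let x ∈ (T ∖ B) ∖ (T ∩ B). Then x ∈ T and x ∉ B, from which x ∈ (T ∪ B) ∖ (B ∩ T).

(⊇) This inclusion fails. Take T = ∅, B = {1}; then 1 ∈ (T ∪ B) ∖ (B ∩ T) but 1 ∉ (T ∖ B) ∖ (T ∩ B).

The sets are not equal: only the forward inclusion holds.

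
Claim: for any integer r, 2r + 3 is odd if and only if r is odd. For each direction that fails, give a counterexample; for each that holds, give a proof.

(⇒) fails; (⇐) holds.

(⇒) This fails: take r = 0. Then 2r + 3 = 3, which is odd, yet r = 0 is even, not odd.

(⇐) Suppose r is odd. Since 2 is even, 2r is even for every r, so 2r + 3 has the same parity as 3, which is odd. Hence 2r + 3 is odd.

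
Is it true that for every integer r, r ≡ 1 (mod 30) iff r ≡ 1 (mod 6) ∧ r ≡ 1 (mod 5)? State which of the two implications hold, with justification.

Forward direction. Suppose r ≡ 1 (mod 30); write r = 30j + 1. Since 6 ∣ 30, reducing mod 6 gives r ≡ 1 (mod 6); since 5 ∣ 30, reducing mod 5 gives r ≡ 1 (mod 5).

Converse. If r ≡ 1 (mod 6) and r ≡ 1 (mod 5), then by the Chinese remainder theorem r ≡ 1 (mod 30). This is exactly r ≡ 1 (mod 30).

The biconditional holds.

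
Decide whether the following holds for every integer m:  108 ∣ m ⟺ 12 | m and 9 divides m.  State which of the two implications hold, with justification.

(⇒) If 108 ∣ m, write m = 108q. Since 108 = 9·12, m = 12·(9q), so 12 ∣ m; and since 108 = 12·9, m = 9·(12q), so 9 ∣ m.

(⇐) This fails: take m = 36. Both 12 ∣ 36 and 9 ∣ 36, yet 36 is not a multiple of 108 (since 36 = 0·108 + 36), so 108 ∤ 36.

Only the forward direction holds.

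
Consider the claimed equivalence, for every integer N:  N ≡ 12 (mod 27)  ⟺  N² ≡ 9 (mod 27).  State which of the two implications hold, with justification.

The forward direction holds; the converse fails.

Forward direction. Suppose N ≡ 12 (mod 27). Write N = 27j + 12. Then (27j + 12)² = 729j² + 648j + 144 = 27(27j² + 24j + 5) + 9, so N² ≡ 9 (mod 27).

Converse. This fails: take N = 3. Then 3² = 9 ≡ 9 (mod 27), yet 3 ≡ 3 (mod 27), not 12.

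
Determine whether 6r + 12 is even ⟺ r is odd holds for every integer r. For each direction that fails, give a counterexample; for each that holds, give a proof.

(⇒) fails; (⇐) holds.

Forward direction. This fails: take r = 4. Then 6r + 12 = 36, which is even, yet r = 4 is even, not odd.

Converse. Suppose r is odd. Since 6 is even, 6r is even for every r, so 6r + 12 has the same parity as 12, which is even. Hence 6r + 12 is even.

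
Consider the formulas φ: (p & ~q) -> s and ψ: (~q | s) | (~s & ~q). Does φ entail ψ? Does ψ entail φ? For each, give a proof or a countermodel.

(⇒) This fails. Under s = F, q = T, p = F, the left side is true but the right side is false.

(⇐) This fails. Under s = F, q = F, p = T, the left side is false but the right side is true.

Neither implication holds.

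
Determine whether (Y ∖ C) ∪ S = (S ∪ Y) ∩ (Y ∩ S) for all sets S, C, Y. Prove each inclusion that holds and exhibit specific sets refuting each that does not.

Forward inclusion. This inclusion fails. Take S = {1}, C = ∅, Y = ∅; then 1 ∈ (Y ∖ C) ∪ S but 1 ∉ (S ∪ Y) ∩ (Y ∩ S).

Reverse inclusion. Let x ∈ (S ∪ Y) ∩ (Y ∩ S). Then either x ∈ S ∩ Y and x ∉ C; or x ∈ S ∩ C ∩ Y. In each case x ∈ (Y ∖ C) ∪ S, so (S ∪ Y) ∩ (Y ∩ S) ⊆ (Y ∖ C) ∪ S.

Only the reverse inclusion holds.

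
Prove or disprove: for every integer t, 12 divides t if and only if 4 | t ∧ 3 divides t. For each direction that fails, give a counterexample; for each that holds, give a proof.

(⟹) If 12 ∣ t, write t = 12q. Since 12 = 3·4, t = 4·(3q), so 4 ∣ t; and since 12 = 4·3, t = 3·(4q), so 3 ∣ t.

(⟸) Suppose 4 ∣ t and 3 ∣ t. Any common multiple of 4 and 3 is a multiple of their lcm; here gcd(4, 3) = 1, so lcm(4, 3) = 4·3 = 12, so 12 ∣ t.

Both directions hold.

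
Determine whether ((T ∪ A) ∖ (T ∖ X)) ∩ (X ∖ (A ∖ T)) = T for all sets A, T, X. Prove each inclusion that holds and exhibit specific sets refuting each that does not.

(⟹) Let x ∈ ((T ∪ A) ∖ (T ∖ X)) ∩ (X ∖ (A ∖ T)). Then either x ∈ T ∩ X and x ∉ A; or x ∈ A ∩ T ∩ X. In each case x ∈ T, so ((T ∪ A) ∖ (T ∖ X)) ∩ (X ∖ (A ∖ T)) ⊆ T.

(⟸) This inclusion fails. Take A = ∅, T = {1}, X = ∅; then 1 ∈ T but 1 ∉ ((T ∪ A) ∖ (T ∖ X)) ∩ (X ∖ (A ∖ T)).

Only the forward inclusion holds.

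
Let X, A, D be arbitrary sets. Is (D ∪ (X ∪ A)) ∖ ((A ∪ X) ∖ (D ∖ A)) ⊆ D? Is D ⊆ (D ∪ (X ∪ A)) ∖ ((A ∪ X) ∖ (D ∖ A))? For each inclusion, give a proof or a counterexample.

Only the forward inclusion holds.

(⟸) This inclusion fails. Take X = ∅, A = {1}, D = {1}; then 1 ∈ D but 1 ∉ (D ∪ (X ∪ A)) ∖ ((A ∪ X) ∖ (D ∖ A)).

(⟹) Let x ∈ (D ∪ (X ∪ A)) ∖ ((A ∪ X) ∖ (D ∖ A)). Then either x ∈ D and x ∉ X, A; or x ∈ X ∩ D and x ∉ A. In each case x ∈ D, so (D ∪ (X ∪ A)) ∖ ((A ∪ X) ∖ (D ∖ A)) ⊆ D.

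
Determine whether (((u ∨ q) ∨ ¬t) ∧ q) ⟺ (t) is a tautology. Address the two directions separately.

(⇒) fails and (⇐) fails.

(⟹) This fails. Under u = F, q = T, t = F, the left side is true but the right side is false.

(⟸) This fails. Under u = F, q = F, t = T, the left side is false but the right side is true.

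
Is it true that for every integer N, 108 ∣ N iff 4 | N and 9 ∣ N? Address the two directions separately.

Only the forward implication holds.

(→) If 108 ∣ N, write N = 108q. Since 108 = 27·4, N = 4·(27q), so 4 ∣ N; and since 108 = 12·9, N = 9·(12q), so 9 ∣ N.

(←) This fails: take N = 36. Both 4 ∣ 36 and 9 ∣ 36, yet 36 is not a multiple of 108 (since 36 = 0·108 + 36), so 108 ∤ 36.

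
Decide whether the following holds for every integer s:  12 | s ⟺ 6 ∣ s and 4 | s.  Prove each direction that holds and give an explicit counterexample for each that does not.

(⟹) If 12 ∣ s, write s = 12q. Since 12 = 2·6, s = 6·(2q), so 6 ∣ s; and since 12 = 3·4, s = 4·(3q), so 4 ∣ s.

(⟸) Suppose 6 ∣ s and 4 ∣ s. Any common multiple of 6 and 4 is a multiple of their lcm; here lcm(6, 4) = 6·4/gcd(6, 4) = 24/2 = 12, so 12 ∣ s.

Both implications hold.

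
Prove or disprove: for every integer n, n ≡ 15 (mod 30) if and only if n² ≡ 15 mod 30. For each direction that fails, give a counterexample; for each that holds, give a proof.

Both directions hold; the statement is true.

(→) Suppose n ≡ 15 (mod 30). Write n = 30j + 15. Then (30j + 15)² = 900j² + 900j + 225 = 30(30j² + 30j + 7) + 15, so n² ≡ 15 (mod 30).

(←) Conversely, suppose n² ≡ 15 (mod 30). The only residue r in {0, …, 29} with r² ≡ 15 (mod 30) is r = 15, so n ≡ 15 (mod 30).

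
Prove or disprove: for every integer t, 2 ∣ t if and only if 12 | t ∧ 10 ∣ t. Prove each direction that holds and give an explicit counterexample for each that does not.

Only the reverse direction holds.

(→) This fails: take t = 2. Certainly 2 ∣ 2, but 12 ∤ 2.

(←) Suppose 12 ∣ t and 10 ∣ t. Any common multiple of 12 and 10 is a multiple of their lcm; here lcm(12, 10) = 12·10/gcd(12, 10) = 120/2 = 60, so 60 ∣ t. Since 2 ∣ 60, it follows that 2 ∣ t.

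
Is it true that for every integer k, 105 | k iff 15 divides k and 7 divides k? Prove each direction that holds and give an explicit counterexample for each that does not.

Equivalent; both directions hold.

(⟹) If 105 ∣ k, write k = 105q. Since 105 = 7·15, k = 15·(7q), so 15 ∣ k; and since 105 = 15·7, k = 7·(15q), so 7 ∣ k.

(⟸) Suppose 15 ∣ k and 7 ∣ k. Any common multiple of 15 and 7 is a multiple of their lcm; here gcd(15, 7) = 1, so lcm(15, 7) = 15·7 = 105, so 105 ∣ k.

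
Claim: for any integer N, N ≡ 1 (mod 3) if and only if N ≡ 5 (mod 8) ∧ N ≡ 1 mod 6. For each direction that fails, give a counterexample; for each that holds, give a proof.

[⇒] This fails: N = 1 gives 1 ≡ 1 (mod 3) but 1 ≡ 1 (mod 8), so the conjunction on the right does not hold.

[⇐] Conversely, if N ≡ 5 (mod 8) and N ≡ 1 (mod 6), then by the Chinese remainder theorem N ≡ 13 (mod 24). Since 13 ≡ 1 (mod 3) and 3 ∣ 24, we get N ≡ 1 (mod 3).

(⇒) fails; (⇐) holds.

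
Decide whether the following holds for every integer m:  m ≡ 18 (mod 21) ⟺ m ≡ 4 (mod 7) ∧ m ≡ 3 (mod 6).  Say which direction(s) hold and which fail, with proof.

Not equivalent: only (⇐) holds.

Converse. If m ≡ 4 (mod 7) and m ≡ 3 (mod 6), then by the Chinese remainder theorem m ≡ 39 (mod 42). Since 39 ≡ 18 (mod 21) and 21 ∣ 42, we get m ≡ 18 (mod 21).

Forward direction. This fails: m = 18 gives 18 ≡ 18 (mod 21) but 18 ≡ 0 (mod 6), so the conjunction on the right does not hold.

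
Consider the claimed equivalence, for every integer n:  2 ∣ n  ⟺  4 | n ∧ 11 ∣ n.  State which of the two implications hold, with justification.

[⇒] This fails: take n = 2. Certainly 2 ∣ 2, but 4 ∤ 2.

[⇐] Suppose 4 ∣ n and 11 ∣ n. Any common multiple of 4 and 11 is a multiple of their lcm; here gcd(4, 11) = 1, so lcm(4, 11) = 4·11 = 44, so 44 ∣ n. Since 2 ∣ 44, it follows that 2 ∣ n.

Only the converse holds.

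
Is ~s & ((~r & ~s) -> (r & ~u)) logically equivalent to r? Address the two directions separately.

Only the forward direction holds.

(⟹) Assume the antecedent. If s is true, the antecedent cannot hold. If s is false, the antecedent forces (s = F, u = F, r = T) or (s = F, u = T, r = T), and r holds there. Either way r holds.

(⟸) This fails. Under s = T, u = F, r = T, the left side is false but the right side is true.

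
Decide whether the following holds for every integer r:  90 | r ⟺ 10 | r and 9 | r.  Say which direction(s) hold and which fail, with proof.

Both directions hold.

Forward direction. If 90 ∣ r, write r = 90q. Since 90 = 9·10, r = 10·(9q), so 10 ∣ r; and since 90 = 10·9, r = 9·(10q), so 9 ∣ r.

Converse. Suppose 10 ∣ r and 9 ∣ r. Any common multiple of 10 and 9 is a multiple of their lcm; here gcd(10, 9) = 1, so lcm(10, 9) = 10·9 = 90, so 90 ∣ r.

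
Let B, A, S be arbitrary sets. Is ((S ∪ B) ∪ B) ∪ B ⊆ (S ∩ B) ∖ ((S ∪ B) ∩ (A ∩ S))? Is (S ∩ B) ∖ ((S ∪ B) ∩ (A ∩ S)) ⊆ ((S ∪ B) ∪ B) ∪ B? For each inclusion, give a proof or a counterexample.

Only the reverse inclusion holds.

(⟸) Let x ∈ (S ∩ B) ∖ ((S ∪ B) ∩ (A ∩ S)). Then x ∈ B ∩ S and x ∉ A, from which x ∈ ((S ∪ B) ∪ B) ∪ B.

(⟹) This inclusion fails. Take B = {1}, A = ∅, S = ∅; then 1 ∈ ((S ∪ B) ∪ B) ∪ B but 1 ∉ (S ∩ B) ∖ ((S ∪ B) ∩ (A ∩ S)).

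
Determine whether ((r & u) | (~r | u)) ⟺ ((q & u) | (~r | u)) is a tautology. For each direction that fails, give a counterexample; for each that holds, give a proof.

[⇒] Assume the antecedent. If u is true, (q & u) | (~r | u) reduces to true regardless of the other variables. If u is false, the antecedent forces (q = F, u = F, r = F) or (q = T, u = F, r = F), and (q & u) | (~r | u) holds there. Either way (q & u) | (~r | u) holds.

[⇐] Assume the antecedent. If u is true, (r & u) | (~r | u) reduces to true regardless of the other variables. If u is false, the antecedent forces (q = F, u = F, r = F) or (q = T, u = F, r = F), and (r & u) | (~r | u) holds there. Either way (r & u) | (~r | u) holds.

Both implications hold.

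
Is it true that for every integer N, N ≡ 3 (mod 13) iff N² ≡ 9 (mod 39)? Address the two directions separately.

(⟹) This fails: take N = 16. Then 16 ≡ 3 (mod 13), but 16² = 256 ≡ 22 (mod 39), not 9.

(⟸) This fails: take N = 36. Then 36² = 1296 ≡ 9 (mod 39), yet 36 ≡ 10 (mod 13), not 3.

Neither direction holds.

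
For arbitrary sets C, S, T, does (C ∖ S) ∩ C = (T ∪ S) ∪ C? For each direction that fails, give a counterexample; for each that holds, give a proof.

The sets are not equal: only the forward inclusion holds.

(⊆) Let x ∈ (C ∖ S) ∩ C. Then either x ∈ C and x ∉ S, T; or x ∈ C ∩ T and x ∉ S. In each case x ∈ (T ∪ S) ∪ C, so (C ∖ S) ∩ C ⊆ (T ∪ S) ∪ C.

(⊇) This inclusion fails. Take C = ∅, S = {1}, T = ∅; then 1 ∈ (T ∪ S) ∪ C but 1 ∉ (C ∖ S) ∩ C.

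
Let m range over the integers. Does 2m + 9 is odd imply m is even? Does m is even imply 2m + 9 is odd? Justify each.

(⇒) This fails: take m = 1. Then 2m + 9 = 11, which is odd, yet m = 1 is odd, not even.

(⇐) Suppose m is even. Since 2 is even, 2m is even for every m, so 2m + 9 has the same parity as 9, which is odd. Hence 2m + 9 is odd.

(⇒) fails; (⇐) holds.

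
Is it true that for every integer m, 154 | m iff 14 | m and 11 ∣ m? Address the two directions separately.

(←) Suppose 14 ∣ m and 11 ∣ m. Any common multiple of 14 and 11 is a multiple of their lcm; here gcd(14, 11) = 1, so lcm(14, 11) = 14·11 = 154, so 154 ∣ m.

(→) If 154 ∣ m, write m = 154q. Since 154 = 11·14, m = 14·(11q), so 14 ∣ m; and since 154 = 14·11, m = 11·(14q), so 11 ∣ m.

The biconditional holds.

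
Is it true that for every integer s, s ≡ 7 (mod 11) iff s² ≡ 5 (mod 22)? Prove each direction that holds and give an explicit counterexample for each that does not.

[⇒] This fails: take s = 18. Then 18 ≡ 7 (mod 11), but 18² = 324 ≡ 16 (mod 22), not 5.

[⇐] This fails: take s = 15. Then 15² = 225 ≡ 5 (mod 22), yet 15 ≡ 4 (mod 11), not 7.

Both directions fail.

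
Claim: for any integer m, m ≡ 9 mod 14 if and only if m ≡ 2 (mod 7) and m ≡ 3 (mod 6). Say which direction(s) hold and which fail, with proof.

Only the converse holds.

(→) This fails: m = 37 gives 37 ≡ 9 (mod 14) but 37 ≡ 1 (mod 6), so the conjunction on the right does not hold.

(←) Conversely, if m ≡ 2 (mod 7) and m ≡ 3 (mod 6), then by the Chinese remainder theorem m ≡ 9 (mod 42). Since 9 ≡ 9 (mod 14) and 14 ∣ 42, we get m ≡ 9 (mod 14).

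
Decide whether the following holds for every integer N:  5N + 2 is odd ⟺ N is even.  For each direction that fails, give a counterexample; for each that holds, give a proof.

Both directions fail.

Forward direction. This fails: N = 3 gives 5N + 2 = 17, which is odd, but 3 is odd, not even.

Converse. This also fails: N = 6 is even, but 5N + 2 = 32 is even, not odd.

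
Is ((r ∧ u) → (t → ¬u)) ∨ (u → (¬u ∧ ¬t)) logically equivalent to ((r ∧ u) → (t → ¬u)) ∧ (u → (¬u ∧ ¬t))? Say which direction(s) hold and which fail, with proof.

(⇒) This fails. Under u = T, t = F, r = F, the left side is true but the right side is false.

(⇐) Assume the antecedent. If u is true, the antecedent cannot hold. If u is false, the consequent reduces to true regardless of the other variables. Either way the consequent holds.

Only the reverse direction holds.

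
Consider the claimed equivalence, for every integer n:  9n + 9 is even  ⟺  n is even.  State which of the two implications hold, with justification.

(⇒) fails and (⇐) fails.

[⇒] This fails: n = 3 gives 9n + 9 = 36, which is even, but 3 is odd, not even.

[⇐] This also fails: n = 6 is even, but 9n + 9 = 63 is odd, not even.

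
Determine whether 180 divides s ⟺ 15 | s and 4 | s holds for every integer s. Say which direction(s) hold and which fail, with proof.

Only the forward direction holds.

(⟹) If 180 ∣ s, write s = 180q. Since 180 = 12·15, s = 15·(12q), so 15 ∣ s; and since 180 = 45·4, s = 4·(45q), so 4 ∣ s.

(⟸) This fails: take s = 60. Both 15 ∣ 60 and 4 ∣ 60, yet 60 is not a multiple of 180 (since 60 = 0·180 + 60), so 180 ∤ 60.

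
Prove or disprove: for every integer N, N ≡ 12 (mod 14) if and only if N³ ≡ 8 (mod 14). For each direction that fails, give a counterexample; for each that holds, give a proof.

Neither implication holds.

(⟹) This fails: take N = 12. Then 12 ≡ 12 (mod 14), but 12³ = 1728 ≡ 6 (mod 14), not 8.

(⟸) This fails: take N = 2. Then 2³ = 8 ≡ 8 (mod 14), yet 2 ≡ 2 (mod 14), not 12.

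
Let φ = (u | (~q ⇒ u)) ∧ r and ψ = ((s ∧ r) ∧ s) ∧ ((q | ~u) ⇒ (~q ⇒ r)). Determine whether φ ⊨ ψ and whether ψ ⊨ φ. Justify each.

Neither implication holds.

(→) This fails. Under q = T, s = F, u = F, r = T, the left side is true but the right side is false.

(←) This fails. Under q = F, s = T, u = F, r = T, the left side is false but the right side is true.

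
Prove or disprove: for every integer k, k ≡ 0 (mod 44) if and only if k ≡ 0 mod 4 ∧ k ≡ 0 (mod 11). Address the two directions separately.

Both directions hold.

Forward direction. Suppose k ≡ 0 (mod 44); write k = 44j + 0. Since 4 ∣ 44, reducing mod 4 gives k ≡ 0 (mod 4); since 11 ∣ 44, reducing mod 11 gives k ≡ 0 (mod 11).

Converse. If k ≡ 0 (mod 4) and k ≡ 0 (mod 11), then by the Chinese remainder theorem k ≡ 0 (mod 44). This is exactly k ≡ 0 (mod 44).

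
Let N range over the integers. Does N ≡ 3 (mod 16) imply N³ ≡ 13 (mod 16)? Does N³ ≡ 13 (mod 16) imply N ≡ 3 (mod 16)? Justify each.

Neither implication holds.

(⟹) This fails: take N = 3. Then 3 ≡ 3 (mod 16), but 3³ = 27 ≡ 11 (mod 16), not 13.

(⟸) This fails: take N = 5. Then 5³ = 125 ≡ 13 (mod 16), yet 5 ≡ 5 (mod 16), not 3.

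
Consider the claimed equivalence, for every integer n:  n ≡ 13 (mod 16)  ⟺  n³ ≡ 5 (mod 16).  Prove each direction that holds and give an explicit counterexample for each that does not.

Both directions hold.

(→) Suppose n ≡ 13 (mod 16). Write n = 16j + 13. Then (16j + 13)³ = 4096j³ + 9984j² + 8112j + 2197 = 16(256j³ + 624j² + 507j + 137) + 5, so n³ ≡ 5 (mod 16).

(←) Conversely, suppose n³ ≡ 5 (mod 16). The only residue r in {0, …, 15} with r³ ≡ 5 (mod 16) is r = 13, so n ≡ 13 (mod 16).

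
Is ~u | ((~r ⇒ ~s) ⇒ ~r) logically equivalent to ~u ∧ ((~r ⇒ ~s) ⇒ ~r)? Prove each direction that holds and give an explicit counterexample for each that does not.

(→) This fails. Under u = T, s = F, r = F, the left side is true but the right side is false.

(←) Assume the antecedent. If u is true, the antecedent cannot hold. If u is false, ~u | ((~r ⇒ ~s) ⇒ ~r) reduces to true regardless of the other variables. Either way ~u | ((~r ⇒ ~s) ⇒ ~r) holds.

(⇒) fails; (⇐) holds.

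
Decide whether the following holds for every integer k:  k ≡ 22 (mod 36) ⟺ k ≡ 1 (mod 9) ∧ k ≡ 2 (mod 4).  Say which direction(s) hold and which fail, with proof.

Neither direction holds.

(⇒) This fails: k = 22 gives 22 ≡ 22 (mod 36) but 22 ≡ 4 (mod 9), so the conjunction on the right does not hold.

(⇐) This fails: k = 10 satisfies both congruences on the right (10 ≡ 1 mod 9 and 10 ≡ 2 mod 4) yet 10 ≡ 10 (mod 36), not 22.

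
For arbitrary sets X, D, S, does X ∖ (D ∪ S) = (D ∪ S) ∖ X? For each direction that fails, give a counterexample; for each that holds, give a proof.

Neither inclusion holds.

(⊆) This inclusion fails. Take X = {1}, D = ∅, S = ∅; then 1 ∈ X ∖ (D ∪ S) but 1 ∉ (D ∪ S) ∖ X.

(⊇) This inclusion fails. Take X = ∅, D = {1}, S = ∅; then 1 ∈ (D ∪ S) ∖ X but 1 ∉ X ∖ (D ∪ S).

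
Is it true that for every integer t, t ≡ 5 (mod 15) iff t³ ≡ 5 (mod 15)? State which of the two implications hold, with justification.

(⇐) Suppose t³ ≡ 5 (mod 15). The only residue r in {0, …, 14} with r³ ≡ 5 (mod 15) is r = 5, so t ≡ 5 (mod 15).

(⇒) Suppose t ≡ 5 (mod 15). Write t = 15j + 5. Then (15j + 5)³ = 3375j³ + 3375j² + 1125j + 125 = 15(225j³ + 225j² + 75j + 8) + 5, so t³ ≡ 5 (mod 15).

Both directions hold; the statement is true.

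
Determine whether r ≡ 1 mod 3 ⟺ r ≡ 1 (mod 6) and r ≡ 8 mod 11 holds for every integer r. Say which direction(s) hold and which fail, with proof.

The forward direction fails; the converse holds.

(⟹) This fails: r = 1 gives 1 ≡ 1 (mod 3) but 1 ≡ 1 (mod 11), so the conjunction on the right does not hold.

(⟸) Conversely, if r ≡ 1 (mod 6) and r ≡ 8 (mod 11), then by the Chinese remainder theorem r ≡ 19 (mod 66). Since 19 ≡ 1 (mod 3) and 3 ∣ 66, we get r ≡ 1 (mod 3).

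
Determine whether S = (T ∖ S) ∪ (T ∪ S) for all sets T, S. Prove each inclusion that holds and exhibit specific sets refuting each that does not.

(⊆) holds; (⊇) fails.

Reverse inclusion. This inclusion fails. Take T = {1}, S = ∅; then 1 ∈ (T ∖ S) ∪ (T ∪ S) but 1 ∉ S.

Forward inclusion. Let x ∈ S. Then either x ∈ S and x ∉ T; or x ∈ T ∩ S. In each case x ∈ (T ∖ S) ∪ (T ∪ S), so S ⊆ (T ∖ S) ∪ (T ∪ S).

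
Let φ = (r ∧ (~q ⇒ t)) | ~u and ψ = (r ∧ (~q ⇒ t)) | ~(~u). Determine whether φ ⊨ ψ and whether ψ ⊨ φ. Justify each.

(→) This fails. Under r = F, u = F, t = F, q = F, the left side is true but the right side is false.

(←) This fails. Under r = F, u = T, t = F, q = F, the left side is false but the right side is true.

Neither direction holds.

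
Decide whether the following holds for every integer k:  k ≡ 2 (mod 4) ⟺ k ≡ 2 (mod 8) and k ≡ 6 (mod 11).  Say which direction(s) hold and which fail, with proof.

(⇒) fails; (⇐) holds.

(→) This fails: k = 2 gives 2 ≡ 2 (mod 4) but 2 ≡ 2 (mod 11), so the conjunction on the right does not hold.

(←) Conversely, if k ≡ 2 (mod 8) and k ≡ 6 (mod 11), then by the Chinese remainder theorem k ≡ 50 (mod 88). Since 50 ≡ 2 (mod 4) and 4 ∣ 88, we get k ≡ 2 (mod 4).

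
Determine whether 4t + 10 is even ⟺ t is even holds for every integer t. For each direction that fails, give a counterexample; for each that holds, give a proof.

Not equivalent: only (⇐) holds.

(→) This fails: take t = 7. Then 4t + 10 = 38, which is even, yet t = 7 is odd, not even.

(←) Suppose t is even. Since 4 is even, 4t is even for every t, so 4t + 10 has the same parity as 10, which is even. Hence 4t + 10 is even.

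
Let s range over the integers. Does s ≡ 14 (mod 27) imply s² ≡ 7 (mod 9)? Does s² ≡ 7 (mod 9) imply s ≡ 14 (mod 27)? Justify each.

Only the forward implication holds.

Forward direction. Suppose s ≡ 14 (mod 27). Then s² ≡ 14² = 196 (mod 27), and since 9 ∣ 27, also s² ≡ 7 (mod 9).

Converse. This fails: take s = 4. Then 4² = 16 ≡ 7 (mod 9), yet 4 ≡ 4 (mod 27), not 14.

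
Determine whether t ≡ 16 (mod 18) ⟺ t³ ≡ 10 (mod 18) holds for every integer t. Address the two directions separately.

Forward direction. Suppose t ≡ 16 (mod 18). Write t = 18j + 16. Then (18j + 16)³ = 5832j³ + 15552j² + 13824j + 4096 = 18(324j³ + 864j² + 768j + 227) + 10, so t³ ≡ 10 (mod 18).

Converse. This fails: take t = 4. Then 4³ = 64 ≡ 10 (mod 18), yet 4 ≡ 4 (mod 18), not 16.

The forward direction holds; the converse fails.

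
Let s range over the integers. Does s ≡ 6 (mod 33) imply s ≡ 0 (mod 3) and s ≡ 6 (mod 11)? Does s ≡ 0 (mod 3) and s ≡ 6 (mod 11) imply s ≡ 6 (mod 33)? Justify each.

Both implications hold.

(⟹) Suppose s ≡ 6 (mod 33); write s = 33j + 6. Since 3 ∣ 33, reducing mod 3 gives s ≡ 6 ≡ 0 (mod 3); since 11 ∣ 33, reducing mod 11 gives s ≡ 6 (mod 11).

(⟸) Conversely, if s ≡ 0 (mod 3) and s ≡ 6 (mod 11), then by the Chinese remainder theorem s ≡ 6 (mod 33). This is exactly s ≡ 6 (mod 33).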